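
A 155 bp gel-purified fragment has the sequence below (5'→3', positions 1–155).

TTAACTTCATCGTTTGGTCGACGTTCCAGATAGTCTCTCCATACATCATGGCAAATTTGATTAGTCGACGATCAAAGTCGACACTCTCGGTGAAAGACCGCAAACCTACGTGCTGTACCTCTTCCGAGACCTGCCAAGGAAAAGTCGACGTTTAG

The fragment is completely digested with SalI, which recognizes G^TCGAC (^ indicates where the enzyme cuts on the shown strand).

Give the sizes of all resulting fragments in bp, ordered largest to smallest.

SalI sites (GTCGAC) start at positions 17, 64, 77, 144.
SalI cuts after the first base of each site, so after positions 17, 64, 77, 144.
Linear molecule, 4 cuts → 5 fragments:
  1–17 → 17 bp
  18–64 → 47 bp
  65–77 → 13 bp
  78–144 → 67 bp
  145–155 → 11 bp
Sorted largest to smallest: 67, 47, 17, 13, 11 bp.

67, 47, 17, 13, 11 bp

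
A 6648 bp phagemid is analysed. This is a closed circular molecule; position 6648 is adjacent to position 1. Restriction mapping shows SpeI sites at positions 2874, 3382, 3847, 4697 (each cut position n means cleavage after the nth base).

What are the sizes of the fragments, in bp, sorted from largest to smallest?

Circular molecule, 4 cuts → 4 fragments:
  3382 − 2874 = 508 bp
  3847 − 3382 = 465 bp
  4697 − 3847 = 850 bp
  wrap: 6648 − 4697 + 2874 = 4825 bp
Sorted largest to smallest: 4825, 850, 508, 465 bp.

4825, 850, 508, 465 bp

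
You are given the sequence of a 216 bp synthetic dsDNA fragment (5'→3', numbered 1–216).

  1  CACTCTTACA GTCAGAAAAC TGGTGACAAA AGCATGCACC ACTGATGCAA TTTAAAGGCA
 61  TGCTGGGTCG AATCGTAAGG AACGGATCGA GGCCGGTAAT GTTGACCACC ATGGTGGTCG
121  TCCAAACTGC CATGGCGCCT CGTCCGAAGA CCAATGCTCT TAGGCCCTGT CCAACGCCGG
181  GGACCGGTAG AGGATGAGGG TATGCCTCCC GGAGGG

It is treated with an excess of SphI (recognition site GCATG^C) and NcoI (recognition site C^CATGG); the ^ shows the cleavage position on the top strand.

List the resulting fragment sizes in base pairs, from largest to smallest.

SphI sites (GCATGC) start at positions 32, 58.
SphI cuts after base 5 of each site (before the last base), so after positions 36, 62.
NcoI sites (CCATGG) start at positions 109, 130.
NcoI cuts after the first base of each site, so after positions 109, 130.
Combined cut positions: 36, 62, 109, 130.
Linear molecule, 4 cuts → 5 fragments:
  1–36 → 36 bp
  37–62 → 26 bp
  63–109 → 47 bp
  110–130 → 21 bp
  131–216 → 86 bp
Sorted largest to smallest: 86, 47, 36, 26, 21 bp.

86, 47, 36, 26, 21 bp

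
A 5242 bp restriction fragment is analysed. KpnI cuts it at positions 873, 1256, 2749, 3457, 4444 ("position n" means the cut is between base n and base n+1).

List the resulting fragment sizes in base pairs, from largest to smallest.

Linear molecule, 5 cuts → 6 fragments:
  873 − 0 = 873 bp
  1256 − 873 = 383 bp
  2749 − 1256 = 1493 bp
  3457 − 2749 = 708 bp
  4444 − 3457 = 987 bp
  5242 − 4444 = 798 bp
Sorted largest to smallest: 1493, 987, 873, 798, 708, 383 bp.

1493, 987, 873, 798, 708, 383 bp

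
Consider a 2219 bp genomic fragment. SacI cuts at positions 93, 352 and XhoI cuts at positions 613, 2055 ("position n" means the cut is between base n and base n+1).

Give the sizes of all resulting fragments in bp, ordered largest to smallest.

Combined cut positions (sorted): 93, 352, 613, 2055.
Linear molecule, 4 cuts → 5 fragments:
  93 − 0 = 93 bp
  352 − 93 = 259 bp
  613 − 352 = 261 bp
  2055 − 613 = 1442 bp
  2219 − 2055 = 164 bp
Sorted largest to smallest: 1442, 261, 259, 164, 93 bp.

1442, 261, 259, 164, 93 bp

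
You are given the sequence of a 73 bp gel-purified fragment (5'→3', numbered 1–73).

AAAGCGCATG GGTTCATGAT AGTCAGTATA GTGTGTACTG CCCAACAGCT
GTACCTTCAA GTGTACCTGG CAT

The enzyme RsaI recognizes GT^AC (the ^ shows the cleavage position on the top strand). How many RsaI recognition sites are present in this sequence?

3

GTAC occurs starting at positions 35, 51, 63.
RsaI cuts at 3 sites.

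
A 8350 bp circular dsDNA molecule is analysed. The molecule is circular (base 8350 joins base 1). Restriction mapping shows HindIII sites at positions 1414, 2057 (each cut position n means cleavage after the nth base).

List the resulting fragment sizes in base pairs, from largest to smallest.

7707, 643 bp

Circular molecule, 2 cuts → 2 fragments:
  2057 − 1414 = 643 bp
  wrap: 8350 − 2057 + 1414 = 7707 bp
Sorted largest to smallest: 7707, 643 bp.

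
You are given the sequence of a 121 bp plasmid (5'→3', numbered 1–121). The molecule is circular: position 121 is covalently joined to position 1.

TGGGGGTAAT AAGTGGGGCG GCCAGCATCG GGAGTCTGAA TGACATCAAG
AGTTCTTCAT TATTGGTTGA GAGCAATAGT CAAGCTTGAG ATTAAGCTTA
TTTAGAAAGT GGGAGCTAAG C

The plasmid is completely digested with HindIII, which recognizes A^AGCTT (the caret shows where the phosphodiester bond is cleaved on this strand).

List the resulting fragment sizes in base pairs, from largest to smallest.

109, 12 bp

HindIII sites (AAGCTT) start at positions 82, 94.
HindIII cuts after the first base of each site, so after positions 82, 94.
Circular molecule, 2 cuts → 2 fragments:
  83–94 → 12 bp
  95–121 then 1–82 → 27 + 82 = 109 bp
Sorted largest to smallest: 109, 12 bp.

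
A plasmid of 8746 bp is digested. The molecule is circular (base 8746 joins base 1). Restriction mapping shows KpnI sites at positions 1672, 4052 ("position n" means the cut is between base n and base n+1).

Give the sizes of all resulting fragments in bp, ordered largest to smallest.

6366, 2380 bp

Circular molecule, 2 cuts → 2 fragments:
  4052 − 1672 = 2380 bp
  wrap: 8746 − 4052 + 1672 = 6366 bp
Sorted largest to smallest: 6366, 2380 bp.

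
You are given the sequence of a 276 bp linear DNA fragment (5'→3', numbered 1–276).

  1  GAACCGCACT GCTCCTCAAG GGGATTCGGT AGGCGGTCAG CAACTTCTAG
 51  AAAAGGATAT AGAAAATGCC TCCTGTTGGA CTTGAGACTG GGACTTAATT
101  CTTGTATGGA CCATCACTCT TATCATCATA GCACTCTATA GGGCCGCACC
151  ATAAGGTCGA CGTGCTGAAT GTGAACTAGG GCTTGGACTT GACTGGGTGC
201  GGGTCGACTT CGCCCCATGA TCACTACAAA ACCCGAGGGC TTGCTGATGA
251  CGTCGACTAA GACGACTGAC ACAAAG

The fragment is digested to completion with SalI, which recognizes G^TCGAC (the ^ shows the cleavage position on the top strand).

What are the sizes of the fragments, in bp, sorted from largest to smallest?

SalI sites (GTCGAC) start at positions 156, 203, 252.
SalI cuts after the first base of each site, so after positions 156, 203, 252.
Linear molecule, 3 cuts → 4 fragments:
  1–156 → 156 bp
  157–203 → 47 bp
  204–252 → 49 bp
  253–276 → 24 bp
Sorted largest to smallest: 156, 49, 47, 24 bp.

156, 49, 47, 24 bp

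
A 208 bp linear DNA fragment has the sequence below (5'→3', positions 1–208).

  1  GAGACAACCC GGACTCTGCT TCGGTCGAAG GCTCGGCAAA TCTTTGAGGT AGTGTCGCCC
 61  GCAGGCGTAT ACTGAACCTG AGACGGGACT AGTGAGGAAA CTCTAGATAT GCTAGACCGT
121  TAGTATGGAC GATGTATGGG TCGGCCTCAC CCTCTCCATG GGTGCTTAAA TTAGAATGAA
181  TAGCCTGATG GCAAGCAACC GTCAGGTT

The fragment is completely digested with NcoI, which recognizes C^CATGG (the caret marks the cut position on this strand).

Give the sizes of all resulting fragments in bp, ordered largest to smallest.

The NcoI site (CCATGG) starts at position 156.
NcoI cuts after the first base of each site, so after position 156.
Linear molecule, 1 cut → 2 fragments:
  1–156 → 156 bp
  157–208 → 52 bp
Sorted largest to smallest: 156, 52 bp.

156, 52 bp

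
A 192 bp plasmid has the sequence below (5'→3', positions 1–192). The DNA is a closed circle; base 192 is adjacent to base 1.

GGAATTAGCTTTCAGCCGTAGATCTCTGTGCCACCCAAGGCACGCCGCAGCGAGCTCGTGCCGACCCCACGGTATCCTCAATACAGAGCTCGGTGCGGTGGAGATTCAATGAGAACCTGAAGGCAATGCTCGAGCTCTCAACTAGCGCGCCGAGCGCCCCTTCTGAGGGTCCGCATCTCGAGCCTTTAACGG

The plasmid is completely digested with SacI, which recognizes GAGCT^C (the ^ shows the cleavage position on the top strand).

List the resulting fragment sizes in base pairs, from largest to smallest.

SacI sites (GAGCTC) start at positions 52, 86, 132.
SacI cuts after base 5 of each site (before the last base), so after positions 56, 90, 136.
Circular molecule, 3 cuts → 3 fragments:
  57–90 → 34 bp
  91–136 → 46 bp
  137–192 then 1–56 → 56 + 56 = 112 bp
Sorted largest to smallest: 112, 46, 34 bp.

112, 46, 34 bp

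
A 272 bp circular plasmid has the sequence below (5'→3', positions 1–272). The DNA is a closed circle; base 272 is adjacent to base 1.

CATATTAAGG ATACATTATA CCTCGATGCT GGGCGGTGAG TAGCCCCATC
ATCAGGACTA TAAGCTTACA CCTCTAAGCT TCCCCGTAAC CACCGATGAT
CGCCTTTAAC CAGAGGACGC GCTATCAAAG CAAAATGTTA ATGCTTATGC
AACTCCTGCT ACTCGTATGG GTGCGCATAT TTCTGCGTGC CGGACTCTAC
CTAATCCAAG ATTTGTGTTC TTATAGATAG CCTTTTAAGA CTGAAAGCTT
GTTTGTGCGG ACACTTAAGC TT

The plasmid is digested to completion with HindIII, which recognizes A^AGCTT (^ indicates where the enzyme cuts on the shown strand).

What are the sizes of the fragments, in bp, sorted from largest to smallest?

HindIII sites (AAGCTT) start at positions 62, 76, 245, 267.
HindIII cuts after the first base of each site, so after positions 62, 76, 245, 267.
Circular molecule, 4 cuts → 4 fragments:
  63–76 → 14 bp
  77–245 → 169 bp
  246–267 → 22 bp
  268–272 then 1–62 → 5 + 62 = 67 bp
Sorted largest to smallest: 169, 67, 22, 14 bp.

169, 67, 22, 14 bp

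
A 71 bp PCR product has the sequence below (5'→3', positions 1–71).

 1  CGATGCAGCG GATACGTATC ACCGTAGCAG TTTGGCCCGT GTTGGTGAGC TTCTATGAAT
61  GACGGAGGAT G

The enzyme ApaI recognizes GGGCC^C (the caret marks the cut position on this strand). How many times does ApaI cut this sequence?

No occurrence of GGGCCC is present in the sequence.
ApaI does not cut: 0 sites.

0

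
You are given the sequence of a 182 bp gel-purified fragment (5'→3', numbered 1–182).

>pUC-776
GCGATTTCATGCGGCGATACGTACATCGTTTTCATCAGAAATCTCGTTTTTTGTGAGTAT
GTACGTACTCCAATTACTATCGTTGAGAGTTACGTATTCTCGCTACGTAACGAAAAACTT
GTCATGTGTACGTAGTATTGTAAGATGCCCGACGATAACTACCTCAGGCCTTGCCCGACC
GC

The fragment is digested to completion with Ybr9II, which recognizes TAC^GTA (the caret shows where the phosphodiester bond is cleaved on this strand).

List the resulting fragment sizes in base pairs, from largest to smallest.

Ybr9II sites (TACGTA) start at positions 18, 62, 91, 104, 129.
Ybr9II cuts after base 3 of each site, so after positions 20, 64, 93, 106, 131.
Linear molecule, 5 cuts → 6 fragments:
  1–20 → 20 bp
  21–64 → 44 bp
  65–93 → 29 bp
  94–106 → 13 bp
  107–131 → 25 bp
  132–182 → 51 bp
Sorted largest to smallest: 51, 44, 29, 25, 20, 13 bp.

51, 44, 29, 25, 20, 13 bp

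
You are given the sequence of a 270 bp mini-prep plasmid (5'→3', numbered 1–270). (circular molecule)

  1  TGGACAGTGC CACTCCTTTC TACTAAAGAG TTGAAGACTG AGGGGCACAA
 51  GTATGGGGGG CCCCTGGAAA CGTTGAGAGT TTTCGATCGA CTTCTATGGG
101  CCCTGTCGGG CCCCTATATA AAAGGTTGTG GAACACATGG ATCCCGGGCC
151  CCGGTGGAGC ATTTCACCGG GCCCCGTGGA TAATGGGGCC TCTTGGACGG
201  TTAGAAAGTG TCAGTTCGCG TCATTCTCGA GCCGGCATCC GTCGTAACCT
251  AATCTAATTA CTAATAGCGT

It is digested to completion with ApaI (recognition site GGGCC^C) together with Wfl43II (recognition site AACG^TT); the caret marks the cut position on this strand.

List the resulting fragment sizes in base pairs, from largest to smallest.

ApaI sites (GGGCCC) start at positions 58, 98, 108, 146, 169.
ApaI cuts after base 5 of each site (before the last base), so after positions 62, 102, 112, 150, 173.
The Wfl43II site (AACGTT) starts at position 69.
Wfl43II cuts after base 4 of each site, so after position 72.
Combined cut positions: 62, 72, 102, 112, 150, 173.
Circular molecule, 6 cuts → 6 fragments:
  63–72 → 10 bp
  73–102 → 30 bp
  103–112 → 10 bp
  113–150 → 38 bp
  151–173 → 23 bp
  174–270 then 1–62 → 97 + 62 = 159 bp
Sorted largest to smallest: 159, 38, 30, 23, 10, 10 bp.

159, 38, 30, 23, 10, 10 bp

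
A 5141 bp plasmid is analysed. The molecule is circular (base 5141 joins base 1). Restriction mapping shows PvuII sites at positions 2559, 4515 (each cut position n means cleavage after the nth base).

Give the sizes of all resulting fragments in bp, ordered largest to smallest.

Circular molecule, 2 cuts → 2 fragments:
  4515 − 2559 = 1956 bp
  wrap: 5141 − 4515 + 2559 = 3185 bp
Sorted largest to smallest: 3185, 1956 bp.

3185, 1956 bp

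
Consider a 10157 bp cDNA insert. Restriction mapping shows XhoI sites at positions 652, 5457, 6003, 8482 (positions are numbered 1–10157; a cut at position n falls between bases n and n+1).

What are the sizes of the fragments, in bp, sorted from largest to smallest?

4805, 2479, 1675, 652, 546 bp

Linear molecule, 4 cuts → 5 fragments:
  652 − 0 = 652 bp
  5457 − 652 = 4805 bp
  6003 − 5457 = 546 bp
  8482 − 6003 = 2479 bp
  10157 − 8482 = 1675 bp
Sorted largest to smallest: 4805, 2479, 1675, 652, 546 bp.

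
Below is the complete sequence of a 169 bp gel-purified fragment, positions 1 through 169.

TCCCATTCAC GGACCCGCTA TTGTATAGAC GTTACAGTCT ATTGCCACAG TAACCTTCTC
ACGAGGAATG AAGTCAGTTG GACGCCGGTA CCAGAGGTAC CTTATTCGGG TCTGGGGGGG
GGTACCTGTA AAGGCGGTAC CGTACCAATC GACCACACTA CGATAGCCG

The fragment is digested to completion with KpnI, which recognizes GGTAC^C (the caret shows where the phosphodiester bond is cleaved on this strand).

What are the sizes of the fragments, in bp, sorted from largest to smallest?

KpnI sites (GGTACC) start at positions 87, 96, 121, 136.
KpnI cuts after base 5 of each site (before the last base), so after positions 91, 100, 125, 140.
Linear molecule, 4 cuts → 5 fragments:
  1–91 → 91 bp
  92–100 → 9 bp
  101–125 → 25 bp
  126–140 → 15 bp
  141–169 → 29 bp
Sorted largest to smallest: 91, 29, 25, 15, 9 bp.

91, 29, 25, 15, 9 bp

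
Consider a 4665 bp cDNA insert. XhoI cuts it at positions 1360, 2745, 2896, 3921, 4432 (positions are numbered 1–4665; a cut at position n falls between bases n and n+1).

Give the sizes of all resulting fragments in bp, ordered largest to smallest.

Linear molecule, 5 cuts → 6 fragments:
  1360 − 0 = 1360 bp
  2745 − 1360 = 1385 bp
  2896 − 2745 = 151 bp
  3921 − 2896 = 1025 bp
  4432 − 3921 = 511 bp
  4665 − 4432 = 233 bp
Sorted largest to smallest: 1385, 1360, 1025, 511, 233, 151 bp.

1385, 1360, 1025, 511, 233, 151 bp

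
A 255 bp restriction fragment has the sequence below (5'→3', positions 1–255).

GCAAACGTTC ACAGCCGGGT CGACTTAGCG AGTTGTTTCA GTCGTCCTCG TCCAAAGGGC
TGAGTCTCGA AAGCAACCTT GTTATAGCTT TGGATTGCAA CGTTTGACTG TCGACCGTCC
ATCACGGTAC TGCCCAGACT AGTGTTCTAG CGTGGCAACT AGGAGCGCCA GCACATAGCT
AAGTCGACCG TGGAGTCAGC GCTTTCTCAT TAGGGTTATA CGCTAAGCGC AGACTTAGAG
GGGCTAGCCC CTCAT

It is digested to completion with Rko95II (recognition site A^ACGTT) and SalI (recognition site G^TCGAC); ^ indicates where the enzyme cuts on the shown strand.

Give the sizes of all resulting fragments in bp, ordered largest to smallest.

Rko95II sites (AACGTT) start at positions 4, 99.
Rko95II cuts after the first base of each site, so after positions 4, 99.
SalI sites (GTCGAC) start at positions 19, 110, 183.
SalI cuts after the first base of each site, so after positions 19, 110, 183.
Combined cut positions: 4, 19, 99, 110, 183.
Linear molecule, 5 cuts → 6 fragments:
  1–4 → 4 bp
  5–19 → 15 bp
  20–99 → 80 bp
  100–110 → 11 bp
  111–183 → 73 bp
  184–255 → 72 bp
Sorted largest to smallest: 80, 73, 72, 15, 11, 4 bp.

80, 73, 72, 15, 11, 4 bp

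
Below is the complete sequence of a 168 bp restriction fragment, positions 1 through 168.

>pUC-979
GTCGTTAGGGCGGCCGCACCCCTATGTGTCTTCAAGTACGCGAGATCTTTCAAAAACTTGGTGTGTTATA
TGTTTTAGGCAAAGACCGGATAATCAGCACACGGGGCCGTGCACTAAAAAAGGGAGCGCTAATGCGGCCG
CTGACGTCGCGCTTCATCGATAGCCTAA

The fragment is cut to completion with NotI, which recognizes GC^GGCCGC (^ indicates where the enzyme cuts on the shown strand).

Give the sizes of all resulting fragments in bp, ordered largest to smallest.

124, 33, 11 bp

NotI sites (GCGGCCGC) start at positions 10, 134.
NotI cuts after base 2 of each site, so after positions 11, 135.
Linear molecule, 2 cuts → 3 fragments:
  1–11 → 11 bp
  12–135 → 124 bp
  136–168 → 33 bp
Sorted largest to smallest: 124, 33, 11 bp.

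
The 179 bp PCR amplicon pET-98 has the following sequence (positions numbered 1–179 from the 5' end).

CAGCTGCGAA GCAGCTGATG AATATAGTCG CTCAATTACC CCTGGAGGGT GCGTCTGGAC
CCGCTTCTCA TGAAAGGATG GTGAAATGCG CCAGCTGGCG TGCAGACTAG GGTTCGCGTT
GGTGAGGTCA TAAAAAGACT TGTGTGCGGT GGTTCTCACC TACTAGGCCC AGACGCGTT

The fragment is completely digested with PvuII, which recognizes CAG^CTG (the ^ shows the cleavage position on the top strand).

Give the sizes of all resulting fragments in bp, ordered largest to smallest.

PvuII sites (CAGCTG) start at positions 1, 12, 92.
PvuII cuts after base 3 of each site, so after positions 3, 14, 94.
Linear molecule, 3 cuts → 4 fragments:
  1–3 → 3 bp
  4–14 → 11 bp
  15–94 → 80 bp
  95–179 → 85 bp
Sorted largest to smallest: 85, 80, 11, 3 bp.

85, 80, 11, 3 bp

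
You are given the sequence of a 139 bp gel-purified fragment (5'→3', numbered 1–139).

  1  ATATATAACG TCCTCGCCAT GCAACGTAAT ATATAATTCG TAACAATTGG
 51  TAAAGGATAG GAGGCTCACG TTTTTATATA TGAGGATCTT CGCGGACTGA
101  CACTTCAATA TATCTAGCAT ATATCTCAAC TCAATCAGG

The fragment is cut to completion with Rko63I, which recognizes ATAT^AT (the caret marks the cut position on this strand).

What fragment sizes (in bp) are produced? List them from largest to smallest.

Rko63I sites (ATATAT) start at positions 1, 29, 76, 108, 119.
Rko63I cuts after base 4 of each site, so after positions 4, 32, 79, 111, 122.
Linear molecule, 5 cuts → 6 fragments:
  1–4 → 4 bp
  5–32 → 28 bp
  33–79 → 47 bp
  80–111 → 32 bp
  112–122 → 11 bp
  123–139 → 17 bp
Sorted largest to smallest: 47, 32, 28, 17, 11, 4 bp.

47, 32, 28, 17, 11, 4 bp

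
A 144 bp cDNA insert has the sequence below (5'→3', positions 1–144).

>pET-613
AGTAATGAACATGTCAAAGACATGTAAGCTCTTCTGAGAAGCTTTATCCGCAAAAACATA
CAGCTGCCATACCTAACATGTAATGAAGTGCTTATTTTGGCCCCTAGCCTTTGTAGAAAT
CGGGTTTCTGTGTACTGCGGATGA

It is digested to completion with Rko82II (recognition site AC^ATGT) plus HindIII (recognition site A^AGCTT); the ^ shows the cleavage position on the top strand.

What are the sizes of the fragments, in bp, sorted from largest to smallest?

Rko82II sites (ACATGT) start at positions 9, 20, 76.
Rko82II cuts after base 2 of each site, so after positions 10, 21, 77.
The HindIII site (AAGCTT) starts at position 39.
HindIII cuts after the first base of each site, so after position 39.
Combined cut positions: 10, 21, 39, 77.
Linear molecule, 4 cuts → 5 fragments:
  1–10 → 10 bp
  11–21 → 11 bp
  22–39 → 18 bp
  40–77 → 38 bp
  78–144 → 67 bp
Sorted largest to smallest: 67, 38, 18, 11, 10 bp.

67, 38, 18, 11, 10 bp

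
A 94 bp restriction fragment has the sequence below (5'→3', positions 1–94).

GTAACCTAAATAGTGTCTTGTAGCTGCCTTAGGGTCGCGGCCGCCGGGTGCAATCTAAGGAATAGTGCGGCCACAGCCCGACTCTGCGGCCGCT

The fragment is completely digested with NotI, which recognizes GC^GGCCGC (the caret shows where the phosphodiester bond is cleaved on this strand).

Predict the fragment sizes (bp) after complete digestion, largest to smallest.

49, 38, 7 bp

NotI sites (GCGGCCGC) start at positions 37, 86.
NotI cuts after base 2 of each site, so after positions 38, 87.
Linear molecule, 2 cuts → 3 fragments:
  1–38 → 38 bp
  39–87 → 49 bp
  88–94 → 7 bp
Sorted largest to smallest: 49, 38, 7 bp.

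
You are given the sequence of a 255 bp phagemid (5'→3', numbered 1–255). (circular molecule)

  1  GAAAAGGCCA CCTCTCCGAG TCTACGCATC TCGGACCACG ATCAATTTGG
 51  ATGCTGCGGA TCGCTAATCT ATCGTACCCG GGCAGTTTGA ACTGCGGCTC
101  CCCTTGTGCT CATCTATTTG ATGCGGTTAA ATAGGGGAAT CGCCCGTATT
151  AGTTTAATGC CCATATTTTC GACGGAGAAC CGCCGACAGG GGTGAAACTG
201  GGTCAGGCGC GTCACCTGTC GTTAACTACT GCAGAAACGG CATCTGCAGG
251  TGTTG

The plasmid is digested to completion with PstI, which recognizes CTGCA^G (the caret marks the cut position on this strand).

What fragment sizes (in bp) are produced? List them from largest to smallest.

PstI sites (CTGCAG) start at positions 229, 244.
PstI cuts after base 5 of each site (before the last base), so after positions 233, 248.
Circular molecule, 2 cuts → 2 fragments:
  234–248 → 15 bp
  249–255 then 1–233 → 7 + 233 = 240 bp
Sorted largest to smallest: 240, 15 bp.

240, 15 bp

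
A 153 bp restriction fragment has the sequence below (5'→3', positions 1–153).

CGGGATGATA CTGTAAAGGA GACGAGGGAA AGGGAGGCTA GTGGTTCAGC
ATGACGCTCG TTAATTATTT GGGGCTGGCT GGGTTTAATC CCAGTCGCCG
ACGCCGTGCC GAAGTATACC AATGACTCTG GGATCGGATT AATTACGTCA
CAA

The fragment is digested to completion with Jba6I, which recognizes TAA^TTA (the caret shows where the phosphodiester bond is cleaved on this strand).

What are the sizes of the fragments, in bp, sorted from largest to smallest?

Jba6I sites (TAATTA) start at positions 62, 140.
Jba6I cuts after base 3 of each site, so after positions 64, 142.
Linear molecule, 2 cuts → 3 fragments:
  1–64 → 64 bp
  65–142 → 78 bp
  143–153 → 11 bp
Sorted largest to smallest: 78, 64, 11 bp.

78, 64, 11 bp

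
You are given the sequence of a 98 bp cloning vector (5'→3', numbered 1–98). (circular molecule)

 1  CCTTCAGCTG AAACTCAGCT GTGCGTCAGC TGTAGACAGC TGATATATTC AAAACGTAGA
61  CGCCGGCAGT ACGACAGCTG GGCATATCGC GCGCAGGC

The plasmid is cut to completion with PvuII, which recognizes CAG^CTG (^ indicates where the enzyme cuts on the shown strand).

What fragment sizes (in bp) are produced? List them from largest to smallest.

38, 28, 11, 11, 10 bp

PvuII sites (CAGCTG) start at positions 5, 16, 27, 37, 75.
PvuII cuts after base 3 of each site, so after positions 7, 18, 29, 39, 77.
Circular molecule, 5 cuts → 5 fragments:
  8–18 → 11 bp
  19–29 → 11 bp
  30–39 → 10 bp
  40–77 → 38 bp
  78–98 then 1–7 → 21 + 7 = 28 bp
Sorted largest to smallest: 38, 28, 11, 11, 10 bp.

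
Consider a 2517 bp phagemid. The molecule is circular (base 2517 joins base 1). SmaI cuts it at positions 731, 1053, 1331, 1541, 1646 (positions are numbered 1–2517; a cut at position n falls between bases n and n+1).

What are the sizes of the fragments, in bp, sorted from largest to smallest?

1602, 322, 278, 210, 105 bp

Circular molecule, 5 cuts → 5 fragments:
  1053 − 731 = 322 bp
  1331 − 1053 = 278 bp
  1541 − 1331 = 210 bp
  1646 − 1541 = 105 bp
  wrap: 2517 − 1646 + 731 = 1602 bp
Sorted largest to smallest: 1602, 322, 278, 210, 105 bp.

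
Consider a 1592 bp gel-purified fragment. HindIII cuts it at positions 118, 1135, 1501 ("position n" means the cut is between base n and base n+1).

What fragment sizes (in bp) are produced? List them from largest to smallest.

Linear molecule, 3 cuts → 4 fragments:
  118 − 0 = 118 bp
  1135 − 118 = 1017 bp
  1501 − 1135 = 366 bp
  1592 − 1501 = 91 bp
Sorted largest to smallest: 1017, 366, 118, 91 bp.

1017, 366, 118, 91 bp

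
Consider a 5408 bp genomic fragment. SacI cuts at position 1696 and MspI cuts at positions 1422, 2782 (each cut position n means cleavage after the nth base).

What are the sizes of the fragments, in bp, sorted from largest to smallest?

Combined cut positions (sorted): 1422, 1696, 2782.
Linear molecule, 3 cuts → 4 fragments:
  1422 − 0 = 1422 bp
  1696 − 1422 = 274 bp
  2782 − 1696 = 1086 bp
  5408 − 2782 = 2626 bp
Sorted largest to smallest: 2626, 1422, 1086, 274 bp.

2626, 1422, 1086, 274 bp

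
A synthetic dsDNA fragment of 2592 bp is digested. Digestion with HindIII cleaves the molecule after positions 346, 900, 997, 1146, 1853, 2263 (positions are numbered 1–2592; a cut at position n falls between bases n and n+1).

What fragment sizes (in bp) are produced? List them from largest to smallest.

707, 554, 410, 346, 329, 149, 97 bp

Linear molecule, 6 cuts → 7 fragments:
  346 − 0 = 346 bp
  900 − 346 = 554 bp
  997 − 900 = 97 bp
  1146 − 997 = 149 bp
  1853 − 1146 = 707 bp
  2263 − 1853 = 410 bp
  2592 − 2263 = 329 bp
Sorted largest to smallest: 707, 554, 410, 346, 329, 149, 97 bp.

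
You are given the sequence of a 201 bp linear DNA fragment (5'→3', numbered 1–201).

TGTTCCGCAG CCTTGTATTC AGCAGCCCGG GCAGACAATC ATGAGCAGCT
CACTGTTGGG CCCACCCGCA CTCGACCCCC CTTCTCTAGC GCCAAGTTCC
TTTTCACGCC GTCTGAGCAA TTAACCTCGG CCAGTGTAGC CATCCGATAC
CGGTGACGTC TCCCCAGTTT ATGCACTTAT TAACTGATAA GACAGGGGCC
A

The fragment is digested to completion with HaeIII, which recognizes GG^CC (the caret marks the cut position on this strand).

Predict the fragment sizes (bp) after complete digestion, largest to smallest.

HaeIII sites (GGCC) start at positions 59, 129, 197.
HaeIII cuts after base 2 of each site, so after positions 60, 130, 198.
Linear molecule, 3 cuts → 4 fragments:
  1–60 → 60 bp
  61–130 → 70 bp
  131–198 → 68 bp
  199–201 → 3 bp
Sorted largest to smallest: 70, 68, 60, 3 bp.

70, 68, 60, 3 bp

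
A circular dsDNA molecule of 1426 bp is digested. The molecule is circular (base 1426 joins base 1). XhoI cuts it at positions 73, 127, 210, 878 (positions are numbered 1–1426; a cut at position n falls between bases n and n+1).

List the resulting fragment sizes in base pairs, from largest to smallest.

668, 621, 83, 54 bp

Circular molecule, 4 cuts → 4 fragments:
  127 − 73 = 54 bp
  210 − 127 = 83 bp
  878 − 210 = 668 bp
  wrap: 1426 − 878 + 73 = 621 bp
Sorted largest to smallest: 668, 621, 83, 54 bp.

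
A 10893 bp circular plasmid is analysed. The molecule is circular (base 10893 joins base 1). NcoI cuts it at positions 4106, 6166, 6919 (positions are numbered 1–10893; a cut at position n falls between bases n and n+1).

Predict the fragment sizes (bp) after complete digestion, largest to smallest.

Circular molecule, 3 cuts → 3 fragments:
  6166 − 4106 = 2060 bp
  6919 − 6166 = 753 bp
  wrap: 10893 − 6919 + 4106 = 8080 bp
Sorted largest to smallest: 8080, 2060, 753 bp.

8080, 2060, 753 bp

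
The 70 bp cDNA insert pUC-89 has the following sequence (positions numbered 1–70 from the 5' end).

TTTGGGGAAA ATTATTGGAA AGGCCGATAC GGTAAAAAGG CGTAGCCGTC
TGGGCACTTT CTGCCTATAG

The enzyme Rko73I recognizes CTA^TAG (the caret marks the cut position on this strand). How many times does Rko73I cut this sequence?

1

CTATAG occurs starting at position 65.
Rko73I cuts at 1 site.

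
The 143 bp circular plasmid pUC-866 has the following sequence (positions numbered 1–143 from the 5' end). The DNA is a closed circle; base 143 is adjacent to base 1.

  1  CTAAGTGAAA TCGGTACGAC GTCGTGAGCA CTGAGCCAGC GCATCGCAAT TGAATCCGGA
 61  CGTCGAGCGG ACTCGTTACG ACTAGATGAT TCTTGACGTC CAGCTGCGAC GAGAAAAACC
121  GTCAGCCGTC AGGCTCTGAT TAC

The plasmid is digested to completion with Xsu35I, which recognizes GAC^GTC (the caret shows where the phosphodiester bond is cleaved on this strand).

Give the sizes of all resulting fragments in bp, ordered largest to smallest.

66, 41, 36 bp

Xsu35I sites (GACGTC) start at positions 18, 59, 95.
Xsu35I cuts after base 3 of each site, so after positions 20, 61, 97.
Circular molecule, 3 cuts → 3 fragments:
  21–61 → 41 bp
  62–97 → 36 bp
  98–143 then 1–20 → 46 + 20 = 66 bp
Sorted largest to smallest: 66, 41, 36 bp.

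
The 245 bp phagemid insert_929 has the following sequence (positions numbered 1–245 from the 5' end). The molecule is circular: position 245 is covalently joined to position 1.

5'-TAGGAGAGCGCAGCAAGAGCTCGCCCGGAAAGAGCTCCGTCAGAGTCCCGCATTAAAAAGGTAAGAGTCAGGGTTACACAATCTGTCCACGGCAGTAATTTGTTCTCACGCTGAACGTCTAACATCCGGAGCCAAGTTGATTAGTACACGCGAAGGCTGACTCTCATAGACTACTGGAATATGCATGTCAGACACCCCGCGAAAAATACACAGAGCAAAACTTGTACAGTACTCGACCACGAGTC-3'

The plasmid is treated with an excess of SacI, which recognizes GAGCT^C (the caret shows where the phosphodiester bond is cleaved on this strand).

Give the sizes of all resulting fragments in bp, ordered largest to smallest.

230, 15 bp

SacI sites (GAGCTC) start at positions 17, 32.
SacI cuts after base 5 of each site (before the last base), so after positions 21, 36.
Circular molecule, 2 cuts → 2 fragments:
  22–36 → 15 bp
  37–245 then 1–21 → 209 + 21 = 230 bp
Sorted largest to smallest: 230, 15 bp.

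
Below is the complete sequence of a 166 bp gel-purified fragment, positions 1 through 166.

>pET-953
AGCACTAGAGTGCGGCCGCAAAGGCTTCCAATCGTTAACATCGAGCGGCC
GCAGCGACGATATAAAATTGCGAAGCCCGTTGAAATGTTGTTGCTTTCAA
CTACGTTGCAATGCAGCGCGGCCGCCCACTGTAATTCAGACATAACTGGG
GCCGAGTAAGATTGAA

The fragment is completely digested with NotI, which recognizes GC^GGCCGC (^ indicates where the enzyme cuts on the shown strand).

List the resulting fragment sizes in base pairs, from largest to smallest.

73, 47, 33, 13 bp

NotI sites (GCGGCCGC) start at positions 12, 45, 118.
NotI cuts after base 2 of each site, so after positions 13, 46, 119.
Linear molecule, 3 cuts → 4 fragments:
  1–13 → 13 bp
  14–46 → 33 bp
  47–119 → 73 bp
  120–166 → 47 bp
Sorted largest to smallest: 73, 47, 33, 13 bp.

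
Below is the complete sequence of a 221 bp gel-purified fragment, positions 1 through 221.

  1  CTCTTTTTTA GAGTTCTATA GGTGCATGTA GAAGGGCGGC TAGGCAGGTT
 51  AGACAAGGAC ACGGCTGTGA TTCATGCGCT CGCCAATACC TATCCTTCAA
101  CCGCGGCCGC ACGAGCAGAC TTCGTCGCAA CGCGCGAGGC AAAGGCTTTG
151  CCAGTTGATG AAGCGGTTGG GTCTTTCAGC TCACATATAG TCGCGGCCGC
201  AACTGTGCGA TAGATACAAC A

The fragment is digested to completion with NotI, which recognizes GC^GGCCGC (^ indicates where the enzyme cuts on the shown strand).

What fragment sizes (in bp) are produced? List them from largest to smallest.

NotI sites (GCGGCCGC) start at positions 103, 193.
NotI cuts after base 2 of each site, so after positions 104, 194.
Linear molecule, 2 cuts → 3 fragments:
  1–104 → 104 bp
  105–194 → 90 bp
  195–221 → 27 bp
Sorted largest to smallest: 104, 90, 27 bp.

104, 90, 27 bp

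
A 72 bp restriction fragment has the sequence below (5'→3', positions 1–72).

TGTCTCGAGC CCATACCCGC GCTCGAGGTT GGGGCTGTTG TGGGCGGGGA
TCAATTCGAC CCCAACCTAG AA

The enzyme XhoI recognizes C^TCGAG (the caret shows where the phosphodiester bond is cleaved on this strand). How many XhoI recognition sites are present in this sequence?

CTCGAG occurs starting at positions 4, 22.
XhoI cuts at 2 sites.

2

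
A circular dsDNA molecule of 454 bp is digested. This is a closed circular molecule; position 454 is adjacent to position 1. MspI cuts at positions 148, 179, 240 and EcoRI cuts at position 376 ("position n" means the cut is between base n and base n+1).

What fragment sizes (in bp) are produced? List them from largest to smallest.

Combined cut positions (sorted): 148, 179, 240, 376.
Circular molecule, 4 cuts → 4 fragments:
  179 − 148 = 31 bp
  240 − 179 = 61 bp
  376 − 240 = 136 bp
  wrap: 454 − 376 + 148 = 226 bp
Sorted largest to smallest: 226, 136, 61, 31 bp.

226, 136, 61, 31 bp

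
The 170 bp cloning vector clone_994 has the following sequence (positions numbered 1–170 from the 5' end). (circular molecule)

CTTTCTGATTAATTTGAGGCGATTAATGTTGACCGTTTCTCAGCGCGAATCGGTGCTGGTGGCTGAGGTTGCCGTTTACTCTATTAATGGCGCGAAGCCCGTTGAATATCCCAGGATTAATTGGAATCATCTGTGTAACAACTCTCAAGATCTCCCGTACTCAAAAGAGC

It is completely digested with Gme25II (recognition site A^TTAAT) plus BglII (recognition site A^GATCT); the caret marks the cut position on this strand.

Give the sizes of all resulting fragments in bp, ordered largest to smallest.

61, 33, 32, 30, 14 bp

Gme25II sites (ATTAAT) start at positions 8, 22, 83, 116.
Gme25II cuts after the first base of each site, so after positions 8, 22, 83, 116.
The BglII site (AGATCT) starts at position 148.
BglII cuts after the first base of each site, so after position 148.
Combined cut positions: 8, 22, 83, 116, 148.
Circular molecule, 5 cuts → 5 fragments:
  9–22 → 14 bp
  23–83 → 61 bp
  84–116 → 33 bp
  117–148 → 32 bp
  149–170 then 1–8 → 22 + 8 = 30 bp
Sorted largest to smallest: 61, 33, 32, 30, 14 bp.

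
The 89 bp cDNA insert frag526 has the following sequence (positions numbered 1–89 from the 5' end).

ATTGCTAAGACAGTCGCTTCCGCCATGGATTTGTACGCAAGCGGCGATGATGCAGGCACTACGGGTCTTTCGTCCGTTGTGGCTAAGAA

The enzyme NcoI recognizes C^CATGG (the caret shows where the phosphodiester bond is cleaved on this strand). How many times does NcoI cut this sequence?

CCATGG occurs starting at position 23.
NcoI cuts at 1 site.

1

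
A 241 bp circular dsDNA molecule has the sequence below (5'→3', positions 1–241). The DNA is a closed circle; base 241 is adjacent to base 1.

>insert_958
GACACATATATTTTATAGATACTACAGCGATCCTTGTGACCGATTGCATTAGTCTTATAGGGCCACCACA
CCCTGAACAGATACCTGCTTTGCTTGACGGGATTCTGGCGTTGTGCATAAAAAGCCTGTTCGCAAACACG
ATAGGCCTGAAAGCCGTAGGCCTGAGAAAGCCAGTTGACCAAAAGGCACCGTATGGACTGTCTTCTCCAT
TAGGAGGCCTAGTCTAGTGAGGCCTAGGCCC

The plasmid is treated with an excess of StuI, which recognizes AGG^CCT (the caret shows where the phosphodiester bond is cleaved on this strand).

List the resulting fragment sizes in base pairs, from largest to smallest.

154, 57, 15, 15 bp

StuI sites (AGGCCT) start at positions 143, 158, 215, 230.
StuI cuts after base 3 of each site, so after positions 145, 160, 217, 232.
Circular molecule, 4 cuts → 4 fragments:
  146–160 → 15 bp
  161–217 → 57 bp
  218–232 → 15 bp
  233–241 then 1–145 → 9 + 145 = 154 bp
Sorted largest to smallest: 154, 57, 15, 15 bp.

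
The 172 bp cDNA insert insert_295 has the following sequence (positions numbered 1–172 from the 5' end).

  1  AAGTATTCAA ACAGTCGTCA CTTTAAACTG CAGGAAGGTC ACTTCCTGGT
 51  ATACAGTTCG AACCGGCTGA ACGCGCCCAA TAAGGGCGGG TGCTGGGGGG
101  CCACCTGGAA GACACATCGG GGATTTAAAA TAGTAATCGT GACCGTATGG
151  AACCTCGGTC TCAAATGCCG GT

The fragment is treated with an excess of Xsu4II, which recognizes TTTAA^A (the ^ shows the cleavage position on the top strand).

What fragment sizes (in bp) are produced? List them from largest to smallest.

Xsu4II sites (TTTAAA) start at positions 22, 124.
Xsu4II cuts after base 5 of each site (before the last base), so after positions 26, 128.
Linear molecule, 2 cuts → 3 fragments:
  1–26 → 26 bp
  27–128 → 102 bp
  129–172 → 44 bp
Sorted largest to smallest: 102, 44, 26 bp.

102, 44, 26 bp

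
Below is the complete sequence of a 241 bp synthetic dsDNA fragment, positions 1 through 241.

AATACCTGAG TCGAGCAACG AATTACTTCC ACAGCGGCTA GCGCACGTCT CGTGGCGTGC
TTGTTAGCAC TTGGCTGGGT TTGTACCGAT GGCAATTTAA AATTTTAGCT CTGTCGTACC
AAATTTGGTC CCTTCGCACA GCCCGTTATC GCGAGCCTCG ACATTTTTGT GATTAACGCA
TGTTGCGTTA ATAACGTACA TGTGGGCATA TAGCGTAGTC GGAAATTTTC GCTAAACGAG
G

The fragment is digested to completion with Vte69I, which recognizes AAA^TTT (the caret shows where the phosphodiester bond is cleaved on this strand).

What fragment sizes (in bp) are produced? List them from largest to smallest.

102, 102, 21, 16 bp

Vte69I sites (AAATTT) start at positions 100, 121, 223.
Vte69I cuts after base 3 of each site, so after positions 102, 123, 225.
Linear molecule, 3 cuts → 4 fragments:
  1–102 → 102 bp
  103–123 → 21 bp
  124–225 → 102 bp
  226–241 → 16 bp
Sorted largest to smallest: 102, 102, 21, 16 bp.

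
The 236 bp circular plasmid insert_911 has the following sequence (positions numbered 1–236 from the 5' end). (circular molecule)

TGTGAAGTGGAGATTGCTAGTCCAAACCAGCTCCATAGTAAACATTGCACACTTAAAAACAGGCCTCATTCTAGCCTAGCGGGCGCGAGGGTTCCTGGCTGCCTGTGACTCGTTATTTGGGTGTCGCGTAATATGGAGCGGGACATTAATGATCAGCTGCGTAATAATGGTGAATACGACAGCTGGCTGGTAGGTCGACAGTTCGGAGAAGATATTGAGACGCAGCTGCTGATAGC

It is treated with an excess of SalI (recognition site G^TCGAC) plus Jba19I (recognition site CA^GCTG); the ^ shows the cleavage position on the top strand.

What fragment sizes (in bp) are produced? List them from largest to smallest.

The SalI site (GTCGAC) starts at position 194.
SalI cuts after the first base of each site, so after position 194.
Jba19I sites (CAGCTG) start at positions 154, 180, 223.
Jba19I cuts after base 2 of each site, so after positions 155, 181, 224.
Combined cut positions: 155, 181, 194, 224.
Circular molecule, 4 cuts → 4 fragments:
  156–181 → 26 bp
  182–194 → 13 bp
  195–224 → 30 bp
  225–236 then 1–155 → 12 + 155 = 167 bp
Sorted largest to smallest: 167, 30, 26, 13 bp.

167, 30, 26, 13 bp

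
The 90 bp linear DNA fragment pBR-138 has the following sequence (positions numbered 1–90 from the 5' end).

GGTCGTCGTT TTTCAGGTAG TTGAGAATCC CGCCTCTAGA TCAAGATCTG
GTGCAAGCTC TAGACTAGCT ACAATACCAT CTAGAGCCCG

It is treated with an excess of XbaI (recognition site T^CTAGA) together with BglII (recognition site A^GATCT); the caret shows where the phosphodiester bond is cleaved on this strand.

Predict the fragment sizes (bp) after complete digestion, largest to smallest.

XbaI sites (TCTAGA) start at positions 35, 59, 80.
XbaI cuts after the first base of each site, so after positions 35, 59, 80.
The BglII site (AGATCT) starts at position 44.
BglII cuts after the first base of each site, so after position 44.
Combined cut positions: 35, 44, 59, 80.
Linear molecule, 4 cuts → 5 fragments:
  1–35 → 35 bp
  36–44 → 9 bp
  45–59 → 15 bp
  60–80 → 21 bp
  81–90 → 10 bp
Sorted largest to smallest: 35, 21, 15, 10, 9 bp.

35, 21, 15, 10, 9 bp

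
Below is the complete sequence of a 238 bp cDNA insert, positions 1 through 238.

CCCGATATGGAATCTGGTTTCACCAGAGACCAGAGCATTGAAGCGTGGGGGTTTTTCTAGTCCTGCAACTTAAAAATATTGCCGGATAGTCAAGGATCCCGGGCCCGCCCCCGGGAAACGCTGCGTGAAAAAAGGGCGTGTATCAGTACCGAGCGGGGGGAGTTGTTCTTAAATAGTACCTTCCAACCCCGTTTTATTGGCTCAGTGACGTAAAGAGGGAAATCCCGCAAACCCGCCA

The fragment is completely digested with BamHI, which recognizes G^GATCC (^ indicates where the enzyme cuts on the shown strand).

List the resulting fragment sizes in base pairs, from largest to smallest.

144, 94 bp

The BamHI site (GGATCC) starts at position 94.
BamHI cuts after the first base of each site, so after position 94.
Linear molecule, 1 cut → 2 fragments:
  1–94 → 94 bp
  95–238 → 144 bp
Sorted largest to smallest: 144, 94 bp.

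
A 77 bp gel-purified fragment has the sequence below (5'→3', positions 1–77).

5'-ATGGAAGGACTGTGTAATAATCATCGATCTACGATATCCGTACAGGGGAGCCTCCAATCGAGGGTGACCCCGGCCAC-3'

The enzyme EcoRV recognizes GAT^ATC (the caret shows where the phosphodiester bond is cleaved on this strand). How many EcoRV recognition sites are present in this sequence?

GATATC occurs starting at position 33.
EcoRV cuts at 1 site.

1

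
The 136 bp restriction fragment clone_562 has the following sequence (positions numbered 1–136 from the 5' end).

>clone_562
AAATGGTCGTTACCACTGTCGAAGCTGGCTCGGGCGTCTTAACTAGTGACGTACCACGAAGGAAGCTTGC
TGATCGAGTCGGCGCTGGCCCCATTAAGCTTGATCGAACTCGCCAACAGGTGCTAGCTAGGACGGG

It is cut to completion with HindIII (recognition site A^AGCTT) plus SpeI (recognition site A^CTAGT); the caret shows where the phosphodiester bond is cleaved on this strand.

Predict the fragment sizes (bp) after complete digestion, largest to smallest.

42, 40, 33, 21 bp

HindIII sites (AAGCTT) start at positions 63, 96.
HindIII cuts after the first base of each site, so after positions 63, 96.
The SpeI site (ACTAGT) starts at position 42.
SpeI cuts after the first base of each site, so after position 42.
Combined cut positions: 42, 63, 96.
Linear molecule, 3 cuts → 4 fragments:
  1–42 → 42 bp
  43–63 → 21 bp
  64–96 → 33 bp
  97–136 → 40 bp
Sorted largest to smallest: 42, 40, 33, 21 bp.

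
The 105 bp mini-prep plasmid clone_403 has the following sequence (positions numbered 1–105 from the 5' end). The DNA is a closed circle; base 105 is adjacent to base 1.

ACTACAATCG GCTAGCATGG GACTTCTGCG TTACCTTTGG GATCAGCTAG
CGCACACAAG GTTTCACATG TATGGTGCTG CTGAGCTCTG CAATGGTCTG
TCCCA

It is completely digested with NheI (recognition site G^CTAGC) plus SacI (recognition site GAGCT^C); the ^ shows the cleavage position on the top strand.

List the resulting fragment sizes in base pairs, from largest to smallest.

NheI sites (GCTAGC) start at positions 11, 46.
NheI cuts after the first base of each site, so after positions 11, 46.
The SacI site (GAGCTC) starts at position 83.
SacI cuts after base 5 of each site (before the last base), so after position 87.
Combined cut positions: 11, 46, 87.
Circular molecule, 3 cuts → 3 fragments:
  12–46 → 35 bp
  47–87 → 41 bp
  88–105 then 1–11 → 18 + 11 = 29 bp
Sorted largest to smallest: 41, 35, 29 bp.

41, 35, 29 bp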